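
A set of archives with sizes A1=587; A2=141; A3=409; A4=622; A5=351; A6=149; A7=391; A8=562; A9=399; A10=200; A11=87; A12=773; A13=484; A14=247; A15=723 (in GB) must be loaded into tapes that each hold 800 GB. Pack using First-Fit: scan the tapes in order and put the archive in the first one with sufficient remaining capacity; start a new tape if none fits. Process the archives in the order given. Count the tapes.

9

Put A1 (587 GB) in tape 1; 213 GB remain.
Put A2 (141 GB) in tape 1; 72 GB remain.
Put A3 (409 GB) in tape 2; 391 GB remain.
Put A4 (622 GB) in tape 3; 178 GB remain.
Put A5 (351 GB) in tape 2; 40 GB remain.
Put A6 (149 GB) in tape 3; 29 GB remain.
Put A7 (391 GB) in tape 4; 409 GB remain.
Put A8 (562 GB) in tape 5; 238 GB remain.
Put A9 (399 GB) in tape 4; 10 GB remain.
Put A10 (200 GB) in tape 5; 38 GB remain.
Put A11 (87 GB) in tape 6; 713 GB remain.
Put A12 (773 GB) in tape 7; 27 GB remain.
Put A13 (484 GB) in tape 6; 229 GB remain.
Put A14 (247 GB) in tape 8; 553 GB remain.
Put A15 (723 GB) in tape 9; 77 GB remain.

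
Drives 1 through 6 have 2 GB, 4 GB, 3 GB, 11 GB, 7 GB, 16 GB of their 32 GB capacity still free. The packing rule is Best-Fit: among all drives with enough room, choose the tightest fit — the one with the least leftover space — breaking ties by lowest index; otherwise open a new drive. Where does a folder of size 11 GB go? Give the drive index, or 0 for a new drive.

4

Drives with room: drive 4 (11 GB), drive 6 (16 GB).
Tightest fit is drive 4 with 11 GB free.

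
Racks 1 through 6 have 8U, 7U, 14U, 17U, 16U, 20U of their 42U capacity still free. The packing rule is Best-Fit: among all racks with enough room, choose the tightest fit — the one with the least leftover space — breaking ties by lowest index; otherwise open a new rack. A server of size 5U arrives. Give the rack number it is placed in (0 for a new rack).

Racks with room: rack 1 (8U), rack 2 (7U), rack 3 (14U), rack 4 (17U), rack 5 (16U), rack 6 (20U).
Tightest fit is rack 2 with 7U free.

2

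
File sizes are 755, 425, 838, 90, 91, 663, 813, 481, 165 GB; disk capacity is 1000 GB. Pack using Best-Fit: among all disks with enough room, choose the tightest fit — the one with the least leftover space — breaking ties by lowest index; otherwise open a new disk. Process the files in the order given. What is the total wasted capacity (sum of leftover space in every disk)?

679

755 GB → disk 1 (remaining 245 GB)
425 GB → disk 2 (remaining 575 GB)
838 GB → disk 3 (remaining 162 GB)
90 GB → disk 3 (remaining 72 GB)
91 GB → disk 1 (remaining 154 GB)
663 GB → disk 4 (remaining 337 GB)
813 GB → disk 5 (remaining 187 GB)
481 GB → disk 2 (remaining 94 GB)
165 GB → disk 5 (remaining 22 GB)
5 disks × 1000 GB = 5000 GB; used 4321 GB; unused 679 GB.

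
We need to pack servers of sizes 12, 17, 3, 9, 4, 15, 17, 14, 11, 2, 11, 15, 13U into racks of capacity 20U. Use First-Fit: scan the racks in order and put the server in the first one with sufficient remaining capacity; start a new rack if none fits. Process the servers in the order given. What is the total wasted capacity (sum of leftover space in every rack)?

rack 1: place 12U, 8U left
rack 2: place 17U, 3U left
rack 1: place 3U, 5U left
rack 3: place 9U, 11U left
rack 1: place 4U, 1U left
rack 4: place 15U, 5U left
rack 5: place 17U, 3U left
rack 6: place 14U, 6U left
rack 3: place 11U, 0U left
rack 2: place 2U, 1U left
rack 7: place 11U, 9U left
rack 8: place 15U, 5U left
rack 9: place 13U, 7U left
9 racks × 20U = 180U; used 143U; unused 37U.

37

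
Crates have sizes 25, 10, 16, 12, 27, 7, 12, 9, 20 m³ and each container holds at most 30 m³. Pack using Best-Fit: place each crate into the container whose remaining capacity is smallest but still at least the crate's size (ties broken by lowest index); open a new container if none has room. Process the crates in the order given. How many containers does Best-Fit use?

6 containers

Put 25 m³ in container 1; 5 m³ remain.
Put 10 m³ in container 2; 20 m³ remain.
Put 16 m³ in container 2; 4 m³ remain.
Put 12 m³ in container 3; 18 m³ remain.
Put 27 m³ in container 4; 3 m³ remain.
Put 7 m³ in container 3; 11 m³ remain.
Put 12 m³ in container 5; 18 m³ remain.
Put 9 m³ in container 3; 2 m³ remain.
Put 20 m³ in container 6; 10 m³ remain.
Final containers: [25] [10,16] [12,7,9] [27] [12] [20].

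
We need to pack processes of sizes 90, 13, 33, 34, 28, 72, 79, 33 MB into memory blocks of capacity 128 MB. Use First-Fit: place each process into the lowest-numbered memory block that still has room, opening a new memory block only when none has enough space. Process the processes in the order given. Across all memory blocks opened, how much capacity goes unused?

90 MB → memory block 1 (remaining 38 MB)
13 MB → memory block 1 (remaining 25 MB)
33 MB → memory block 2 (remaining 95 MB)
34 MB → memory block 2 (remaining 61 MB)
28 MB → memory block 2 (remaining 33 MB)
72 MB → memory block 3 (remaining 56 MB)
79 MB → memory block 4 (remaining 49 MB)
33 MB → memory block 2 (remaining 0 MB)
4 memory blocks × 128 MB = 512 MB; used 382 MB; unused 130 MB.

130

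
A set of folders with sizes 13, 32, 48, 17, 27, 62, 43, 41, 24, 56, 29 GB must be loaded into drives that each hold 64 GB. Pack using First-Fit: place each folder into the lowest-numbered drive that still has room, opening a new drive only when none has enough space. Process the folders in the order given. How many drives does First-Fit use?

8 drives

drive 1: place 13 GB, 51 GB left
drive 1: place 32 GB, 19 GB left
drive 2: place 48 GB, 16 GB left
drive 1: place 17 GB, 2 GB left
drive 3: place 27 GB, 37 GB left
drive 4: place 62 GB, 2 GB left
drive 5: place 43 GB, 21 GB left
drive 6: place 41 GB, 23 GB left
drive 3: place 24 GB, 13 GB left
drive 7: place 56 GB, 8 GB left
drive 8: place 29 GB, 35 GB left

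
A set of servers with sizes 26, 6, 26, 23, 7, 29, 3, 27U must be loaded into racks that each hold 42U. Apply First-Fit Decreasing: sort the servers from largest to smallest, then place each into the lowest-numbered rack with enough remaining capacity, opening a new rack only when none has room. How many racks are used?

Sorted descending: 29, 27, 26, 26, 23, 7, 6, 3.
29U → rack 1 (remaining 13U)
27U → rack 2 (remaining 15U)
26U → rack 3 (remaining 16U)
26U → rack 4 (remaining 16U)
23U → rack 5 (remaining 19U)
7U → rack 1 (remaining 6U)
6U → rack 1 (remaining 0U)
3U → rack 2 (remaining 12U)

5 racks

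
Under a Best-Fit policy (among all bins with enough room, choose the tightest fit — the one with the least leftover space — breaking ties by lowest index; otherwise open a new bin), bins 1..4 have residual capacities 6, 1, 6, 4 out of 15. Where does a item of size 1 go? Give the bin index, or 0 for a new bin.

Bins with room: bin 1 (6), bin 2 (1), bin 3 (6), bin 4 (4).
Tightest fit is bin 2 with 1 free.

2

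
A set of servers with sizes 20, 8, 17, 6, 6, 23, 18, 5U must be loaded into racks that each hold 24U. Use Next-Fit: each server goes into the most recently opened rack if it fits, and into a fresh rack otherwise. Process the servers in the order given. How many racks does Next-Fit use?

6

rack 1: place 20U, 4U left
rack 2: place 8U, 16U left
rack 3: place 17U, 7U left
rack 3: place 6U, 1U left
rack 4: place 6U, 18U left
rack 5: place 23U, 1U left
rack 6: place 18U, 6U left
rack 6: place 5U, 1U left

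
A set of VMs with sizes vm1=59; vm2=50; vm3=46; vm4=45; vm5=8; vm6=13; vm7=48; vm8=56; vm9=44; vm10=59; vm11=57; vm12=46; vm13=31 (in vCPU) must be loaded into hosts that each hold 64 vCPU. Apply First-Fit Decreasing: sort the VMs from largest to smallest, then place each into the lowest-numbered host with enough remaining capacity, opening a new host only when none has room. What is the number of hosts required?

Sorted descending: 59, 59, 57, 56, 50, 48, 46, 46, 45, 44, 31, 13, 8.
host 1: place 59 vCPU, 5 vCPU left
host 2: place 59 vCPU, 5 vCPU left
host 3: place 57 vCPU, 7 vCPU left
host 4: place 56 vCPU, 8 vCPU left
host 5: place 50 vCPU, 14 vCPU left
host 6: place 48 vCPU, 16 vCPU left
host 7: place 46 vCPU, 18 vCPU left
host 8: place 46 vCPU, 18 vCPU left
host 9: place 45 vCPU, 19 vCPU left
host 10: place 44 vCPU, 20 vCPU left
host 11: place 31 vCPU, 33 vCPU left
host 5: place 13 vCPU, 1 vCPU left
host 4: place 8 vCPU, 0 vCPU left
Final hosts: [59] [59] [57] [56,8] [50,13] [48] [46] [46] [45] [44] [31].

11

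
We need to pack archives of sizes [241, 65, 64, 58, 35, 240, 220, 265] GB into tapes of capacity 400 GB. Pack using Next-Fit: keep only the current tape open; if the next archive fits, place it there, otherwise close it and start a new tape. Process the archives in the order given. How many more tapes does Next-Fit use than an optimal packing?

0

Next-Fit: [241,65,64] [58,35,240] [220] [265] → 4 tapes.
4 archives exceed 200 GB (half the capacity), and no two of those can share a tape, so at least 4 tapes are needed.
So 4 is already optimal.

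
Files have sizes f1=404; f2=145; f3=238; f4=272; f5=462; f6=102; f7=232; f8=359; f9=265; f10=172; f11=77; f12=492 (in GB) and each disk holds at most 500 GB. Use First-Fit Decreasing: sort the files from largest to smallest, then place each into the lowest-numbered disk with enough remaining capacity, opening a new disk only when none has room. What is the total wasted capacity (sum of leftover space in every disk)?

280

Sorted descending: 492, 462, 404, 359, 272, 265, 238, 232, 172, 145, 102, 77.
Put 492 GB in disk 1; 8 GB remain.
Put 462 GB in disk 2; 38 GB remain.
Put 404 GB in disk 3; 96 GB remain.
Put 359 GB in disk 4; 141 GB remain.
Put 272 GB in disk 5; 228 GB remain.
Put 265 GB in disk 6; 235 GB remain.
Put 238 GB in disk 7; 262 GB remain.
Put 232 GB in disk 6; 3 GB remain.
Put 172 GB in disk 5; 56 GB remain.
Put 145 GB in disk 7; 117 GB remain.
Put 102 GB in disk 4; 39 GB remain.
Put 77 GB in disk 3; 19 GB remain.
7 disks × 500 GB = 3500 GB; used 3220 GB; unused 280 GB.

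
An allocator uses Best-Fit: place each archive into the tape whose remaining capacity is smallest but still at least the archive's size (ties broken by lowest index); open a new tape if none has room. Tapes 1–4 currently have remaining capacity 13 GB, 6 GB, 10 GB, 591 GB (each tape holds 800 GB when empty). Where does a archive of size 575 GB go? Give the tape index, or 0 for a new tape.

4

Tapes with room: tape 4 (591 GB).
Tightest fit is tape 4 with 591 GB free.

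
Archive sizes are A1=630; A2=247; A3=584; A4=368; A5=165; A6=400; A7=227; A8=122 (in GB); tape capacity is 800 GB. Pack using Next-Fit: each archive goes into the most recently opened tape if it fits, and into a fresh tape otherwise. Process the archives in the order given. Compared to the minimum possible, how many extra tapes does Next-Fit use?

1

Next-Fit: [630] [247] [584] [368,165] [400,227,122] → 5 tapes.
Total size 2743 GB; any packing needs at least ⌈2743/800⌉ = 4 tapes.
An optimal packing achieves that bound: [630,165] [584,122] [400,368] [247,227] → 4 tapes.
Excess: 5 − 4 = 1.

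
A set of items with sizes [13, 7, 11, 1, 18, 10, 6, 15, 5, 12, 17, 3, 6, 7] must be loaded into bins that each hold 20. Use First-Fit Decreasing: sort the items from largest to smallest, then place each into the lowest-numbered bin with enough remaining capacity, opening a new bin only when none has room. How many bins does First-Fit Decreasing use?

Sorted descending: 18, 17, 15, 13, 12, 11, 10, 7, 7, 6, 6, 5, 3, 1.
Put 18 in bin 1; 2 remain.
Put 17 in bin 2; 3 remain.
Put 15 in bin 3; 5 remain.
Put 13 in bin 4; 7 remain.
Put 12 in bin 5; 8 remain.
Put 11 in bin 6; 9 remain.
Put 10 in bin 7; 10 remain.
Put 7 in bin 4; 0 remain.
Put 7 in bin 5; 1 remain.
Put 6 in bin 6; 3 remain.
Put 6 in bin 7; 4 remain.
Put 5 in bin 3; 0 remain.
Put 3 in bin 2; 0 remain.
Put 1 in bin 1; 1 remain.

7 bins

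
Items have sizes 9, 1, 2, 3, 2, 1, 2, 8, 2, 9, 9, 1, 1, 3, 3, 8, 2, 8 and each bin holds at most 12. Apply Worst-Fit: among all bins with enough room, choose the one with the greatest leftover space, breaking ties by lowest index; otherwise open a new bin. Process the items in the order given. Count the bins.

7

Put 9 in bin 1; 3 remain.
Put 1 in bin 1; 2 remain.
Put 2 in bin 1; 0 remain.
Put 3 in bin 2; 9 remain.
Put 2 in bin 2; 7 remain.
Put 1 in bin 2; 6 remain.
Put 2 in bin 2; 4 remain.
Put 8 in bin 3; 4 remain.
Put 2 in bin 2; 2 remain.
Put 9 in bin 4; 3 remain.
Put 9 in bin 5; 3 remain.
Put 1 in bin 3; 3 remain.
Put 1 in bin 3; 2 remain.
Put 3 in bin 4; 0 remain.
Put 3 in bin 5; 0 remain.
Put 8 in bin 6; 4 remain.
Put 2 in bin 6; 2 remain.
Put 8 in bin 7; 4 remain.
Final bins: [9,1,2] [3,2,1,2,2] [8,1,1] [9,3] [9,3] [8,2] [8].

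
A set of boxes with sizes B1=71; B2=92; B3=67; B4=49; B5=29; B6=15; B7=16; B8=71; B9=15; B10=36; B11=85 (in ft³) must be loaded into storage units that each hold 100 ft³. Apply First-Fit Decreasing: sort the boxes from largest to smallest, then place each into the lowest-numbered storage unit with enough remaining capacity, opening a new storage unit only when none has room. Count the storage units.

6

Sorted descending: 92, 85, 71, 71, 67, 49, 36, 29, 16, 15, 15.
storage unit 1: place 92 ft³, 8 ft³ left
storage unit 2: place 85 ft³, 15 ft³ left
storage unit 3: place 71 ft³, 29 ft³ left
storage unit 4: place 71 ft³, 29 ft³ left
storage unit 5: place 67 ft³, 33 ft³ left
storage unit 6: place 49 ft³, 51 ft³ left
storage unit 6: place 36 ft³, 15 ft³ left
storage unit 3: place 29 ft³, 0 ft³ left
storage unit 4: place 16 ft³, 13 ft³ left
storage unit 2: place 15 ft³, 0 ft³ left
storage unit 5: place 15 ft³, 18 ft³ left
Final storage units: [92] [85,15] [71,29] [71,16] [67,15] [49,36].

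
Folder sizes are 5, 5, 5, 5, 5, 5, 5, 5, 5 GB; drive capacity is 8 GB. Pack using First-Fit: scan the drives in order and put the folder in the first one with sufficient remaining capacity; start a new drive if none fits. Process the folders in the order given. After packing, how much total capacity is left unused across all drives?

27

Put 5 GB in drive 1; 3 GB remain.
Put 5 GB in drive 2; 3 GB remain.
Put 5 GB in drive 3; 3 GB remain.
Put 5 GB in drive 4; 3 GB remain.
Put 5 GB in drive 5; 3 GB remain.
Put 5 GB in drive 6; 3 GB remain.
Put 5 GB in drive 7; 3 GB remain.
Put 5 GB in drive 8; 3 GB remain.
Put 5 GB in drive 9; 3 GB remain.
9 drives × 8 GB = 72 GB; used 45 GB; unused 27 GB.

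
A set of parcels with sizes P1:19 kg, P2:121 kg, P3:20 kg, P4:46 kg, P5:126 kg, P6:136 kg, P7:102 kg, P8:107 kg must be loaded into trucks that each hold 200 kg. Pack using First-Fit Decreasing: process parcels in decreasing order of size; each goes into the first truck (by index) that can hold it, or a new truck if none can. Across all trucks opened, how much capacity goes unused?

Sorted descending: 136, 126, 121, 107, 102, 46, 20, 19.
truck 1: place 136 kg, 64 kg left
truck 2: place 126 kg, 74 kg left
truck 3: place 121 kg, 79 kg left
truck 4: place 107 kg, 93 kg left
truck 5: place 102 kg, 98 kg left
truck 1: place 46 kg, 18 kg left
truck 2: place 20 kg, 54 kg left
truck 2: place 19 kg, 35 kg left
5 trucks × 200 kg = 1000 kg; used 677 kg; unused 323 kg.

323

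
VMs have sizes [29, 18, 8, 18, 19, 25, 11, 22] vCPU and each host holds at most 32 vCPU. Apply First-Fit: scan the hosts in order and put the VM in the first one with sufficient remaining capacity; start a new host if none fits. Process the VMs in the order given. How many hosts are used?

6

host 1: place 29 vCPU, 3 vCPU left
host 2: place 18 vCPU, 14 vCPU left
host 2: place 8 vCPU, 6 vCPU left
host 3: place 18 vCPU, 14 vCPU left
host 4: place 19 vCPU, 13 vCPU left
host 5: place 25 vCPU, 7 vCPU left
host 3: place 11 vCPU, 3 vCPU left
host 6: place 22 vCPU, 10 vCPU left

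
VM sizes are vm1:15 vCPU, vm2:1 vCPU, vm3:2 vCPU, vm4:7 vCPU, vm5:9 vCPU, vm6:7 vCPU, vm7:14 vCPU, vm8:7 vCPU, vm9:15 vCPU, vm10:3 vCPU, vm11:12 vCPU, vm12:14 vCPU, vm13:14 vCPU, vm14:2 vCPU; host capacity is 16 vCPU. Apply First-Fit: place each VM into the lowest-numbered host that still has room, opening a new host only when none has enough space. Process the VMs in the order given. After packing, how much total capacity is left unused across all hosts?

host 1: place vm1 (15 vCPU), 1 vCPU left
host 1: place vm2 (1 vCPU), 0 vCPU left
host 2: place vm3 (2 vCPU), 14 vCPU left
host 2: place vm4 (7 vCPU), 7 vCPU left
host 3: place vm5 (9 vCPU), 7 vCPU left
host 2: place vm6 (7 vCPU), 0 vCPU left
host 4: place vm7 (14 vCPU), 2 vCPU left
host 3: place vm8 (7 vCPU), 0 vCPU left
host 5: place vm9 (15 vCPU), 1 vCPU left
host 6: place vm10 (3 vCPU), 13 vCPU left
host 6: place vm11 (12 vCPU), 1 vCPU left
host 7: place vm12 (14 vCPU), 2 vCPU left
host 8: place vm13 (14 vCPU), 2 vCPU left
host 4: place vm14 (2 vCPU), 0 vCPU left
8 hosts × 16 vCPU = 128 vCPU; used 122 vCPU; unused 6 vCPU.

6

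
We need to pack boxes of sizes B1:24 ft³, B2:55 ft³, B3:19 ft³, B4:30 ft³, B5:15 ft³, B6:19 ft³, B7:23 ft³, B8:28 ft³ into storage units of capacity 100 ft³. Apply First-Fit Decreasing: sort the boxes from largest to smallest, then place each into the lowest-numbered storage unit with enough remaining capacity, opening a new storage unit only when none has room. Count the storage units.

Sorted descending: 55, 30, 28, 24, 23, 19, 19, 15.
storage unit 1: place 55 ft³, 45 ft³ left
storage unit 1: place 30 ft³, 15 ft³ left
storage unit 2: place 28 ft³, 72 ft³ left
storage unit 2: place 24 ft³, 48 ft³ left
storage unit 2: place 23 ft³, 25 ft³ left
storage unit 2: place 19 ft³, 6 ft³ left
storage unit 3: place 19 ft³, 81 ft³ left
storage unit 1: place 15 ft³, 0 ft³ left

3 storage units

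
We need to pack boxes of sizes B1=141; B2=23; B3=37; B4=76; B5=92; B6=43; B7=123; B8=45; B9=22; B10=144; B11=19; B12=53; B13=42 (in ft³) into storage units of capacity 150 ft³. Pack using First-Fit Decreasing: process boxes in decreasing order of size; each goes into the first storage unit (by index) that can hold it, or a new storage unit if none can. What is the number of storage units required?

6 storage units

Sorted descending: 144, 141, 123, 92, 76, 53, 45, 43, 42, 37, 23, 22, 19.
Put 144 ft³ in storage unit 1; 6 ft³ remain.
Put 141 ft³ in storage unit 2; 9 ft³ remain.
Put 123 ft³ in storage unit 3; 27 ft³ remain.
Put 92 ft³ in storage unit 4; 58 ft³ remain.
Put 76 ft³ in storage unit 5; 74 ft³ remain.
Put 53 ft³ in storage unit 4; 5 ft³ remain.
Put 45 ft³ in storage unit 5; 29 ft³ remain.
Put 43 ft³ in storage unit 6; 107 ft³ remain.
Put 42 ft³ in storage unit 6; 65 ft³ remain.
Put 37 ft³ in storage unit 6; 28 ft³ remain.
Put 23 ft³ in storage unit 3; 4 ft³ remain.
Put 22 ft³ in storage unit 5; 7 ft³ remain.
Put 19 ft³ in storage unit 6; 9 ft³ remain.
Final storage units: [144] [141] [123,23] [92,53] [76,45,22] [43,42,37,19].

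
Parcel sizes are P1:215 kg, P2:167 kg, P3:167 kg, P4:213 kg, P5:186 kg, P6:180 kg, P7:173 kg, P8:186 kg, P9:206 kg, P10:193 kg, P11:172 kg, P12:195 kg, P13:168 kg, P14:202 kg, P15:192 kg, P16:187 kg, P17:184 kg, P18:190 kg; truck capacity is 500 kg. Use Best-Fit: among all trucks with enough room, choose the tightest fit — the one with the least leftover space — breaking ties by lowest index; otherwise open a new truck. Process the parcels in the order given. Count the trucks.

9

P1 (215 kg) → truck 1 (remaining 285 kg)
P2 (167 kg) → truck 1 (remaining 118 kg)
P3 (167 kg) → truck 2 (remaining 333 kg)
P4 (213 kg) → truck 2 (remaining 120 kg)
P5 (186 kg) → truck 3 (remaining 314 kg)
P6 (180 kg) → truck 3 (remaining 134 kg)
P7 (173 kg) → truck 4 (remaining 327 kg)
P8 (186 kg) → truck 4 (remaining 141 kg)
P9 (206 kg) → truck 5 (remaining 294 kg)
P10 (193 kg) → truck 5 (remaining 101 kg)
P11 (172 kg) → truck 6 (remaining 328 kg)
P12 (195 kg) → truck 6 (remaining 133 kg)
P13 (168 kg) → truck 7 (remaining 332 kg)
P14 (202 kg) → truck 7 (remaining 130 kg)
P15 (192 kg) → truck 8 (remaining 308 kg)
P16 (187 kg) → truck 8 (remaining 121 kg)
P17 (184 kg) → truck 9 (remaining 316 kg)
P18 (190 kg) → truck 9 (remaining 126 kg)
Final trucks: [215,167] [167,213] [186,180] [173,186] [206,193] [172,195] [168,202] [192,187] [184,190].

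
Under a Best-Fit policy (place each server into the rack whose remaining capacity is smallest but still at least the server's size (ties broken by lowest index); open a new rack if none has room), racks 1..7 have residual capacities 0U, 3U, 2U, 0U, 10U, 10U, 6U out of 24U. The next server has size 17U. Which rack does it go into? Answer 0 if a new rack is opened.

No rack has ≥ 17U free, so a new rack is opened.

0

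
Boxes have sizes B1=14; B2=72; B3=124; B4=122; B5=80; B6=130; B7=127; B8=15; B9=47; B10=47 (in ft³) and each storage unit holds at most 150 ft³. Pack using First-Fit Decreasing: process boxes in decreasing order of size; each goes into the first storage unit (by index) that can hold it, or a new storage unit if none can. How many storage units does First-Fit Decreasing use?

Sorted descending: 130, 127, 124, 122, 80, 72, 47, 47, 15, 14.
130 ft³ → storage unit 1 (remaining 20 ft³)
127 ft³ → storage unit 2 (remaining 23 ft³)
124 ft³ → storage unit 3 (remaining 26 ft³)
122 ft³ → storage unit 4 (remaining 28 ft³)
80 ft³ → storage unit 5 (remaining 70 ft³)
72 ft³ → storage unit 6 (remaining 78 ft³)
47 ft³ → storage unit 5 (remaining 23 ft³)
47 ft³ → storage unit 6 (remaining 31 ft³)
15 ft³ → storage unit 1 (remaining 5 ft³)
14 ft³ → storage unit 2 (remaining 9 ft³)
Final storage units: [130,15] [127,14] [124] [122] [80,47] [72,47].

6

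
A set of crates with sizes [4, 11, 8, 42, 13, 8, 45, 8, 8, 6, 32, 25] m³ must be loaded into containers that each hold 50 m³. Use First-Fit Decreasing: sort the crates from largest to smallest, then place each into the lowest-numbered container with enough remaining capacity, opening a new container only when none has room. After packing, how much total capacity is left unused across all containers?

Sorted descending: 45, 42, 32, 25, 13, 11, 8, 8, 8, 8, 6, 4.
Put 45 m³ in container 1; 5 m³ remain.
Put 42 m³ in container 2; 8 m³ remain.
Put 32 m³ in container 3; 18 m³ remain.
Put 25 m³ in container 4; 25 m³ remain.
Put 13 m³ in container 3; 5 m³ remain.
Put 11 m³ in container 4; 14 m³ remain.
Put 8 m³ in container 2; 0 m³ remain.
Put 8 m³ in container 4; 6 m³ remain.
Put 8 m³ in container 5; 42 m³ remain.
Put 8 m³ in container 5; 34 m³ remain.
Put 6 m³ in container 4; 0 m³ remain.
Put 4 m³ in container 1; 1 m³ remain.
5 containers × 50 m³ = 250 m³; used 210 m³; unused 40 m³.

40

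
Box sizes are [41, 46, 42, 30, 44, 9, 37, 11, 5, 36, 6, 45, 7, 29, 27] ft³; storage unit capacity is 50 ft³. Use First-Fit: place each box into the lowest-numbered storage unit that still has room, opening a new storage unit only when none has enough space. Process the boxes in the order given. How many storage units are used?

10

41 ft³ → storage unit 1 (remaining 9 ft³)
46 ft³ → storage unit 2 (remaining 4 ft³)
42 ft³ → storage unit 3 (remaining 8 ft³)
30 ft³ → storage unit 4 (remaining 20 ft³)
44 ft³ → storage unit 5 (remaining 6 ft³)
9 ft³ → storage unit 1 (remaining 0 ft³)
37 ft³ → storage unit 6 (remaining 13 ft³)
11 ft³ → storage unit 4 (remaining 9 ft³)
5 ft³ → storage unit 3 (remaining 3 ft³)
36 ft³ → storage unit 7 (remaining 14 ft³)
6 ft³ → storage unit 4 (remaining 3 ft³)
45 ft³ → storage unit 8 (remaining 5 ft³)
7 ft³ → storage unit 6 (remaining 6 ft³)
29 ft³ → storage unit 9 (remaining 21 ft³)
27 ft³ → storage unit 10 (remaining 23 ft³)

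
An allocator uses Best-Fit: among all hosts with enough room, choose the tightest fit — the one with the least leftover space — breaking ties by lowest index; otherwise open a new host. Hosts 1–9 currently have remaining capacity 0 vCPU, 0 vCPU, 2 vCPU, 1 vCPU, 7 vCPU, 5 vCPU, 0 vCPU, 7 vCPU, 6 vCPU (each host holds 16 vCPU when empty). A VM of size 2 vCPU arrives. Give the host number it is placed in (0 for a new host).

Hosts with room: host 3 (2 vCPU), host 5 (7 vCPU), host 6 (5 vCPU), host 8 (7 vCPU), host 9 (6 vCPU).
Tightest fit is host 3 with 2 vCPU free.

3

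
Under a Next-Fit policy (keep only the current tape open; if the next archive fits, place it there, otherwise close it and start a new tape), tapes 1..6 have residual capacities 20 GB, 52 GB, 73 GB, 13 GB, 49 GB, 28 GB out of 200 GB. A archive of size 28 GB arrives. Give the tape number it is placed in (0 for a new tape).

6

Next-Fit only looks at tape 6, which has 28 GB free.
28 GB fits there.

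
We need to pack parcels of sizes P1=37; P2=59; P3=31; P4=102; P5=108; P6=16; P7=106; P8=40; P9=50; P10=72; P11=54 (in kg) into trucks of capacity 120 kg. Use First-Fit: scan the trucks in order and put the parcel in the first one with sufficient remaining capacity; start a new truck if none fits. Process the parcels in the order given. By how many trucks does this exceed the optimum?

First-Fit: [37,59,16] [31,40] [102] [108] [106] [50,54] [72] → 7 trucks.
Total size 675 kg; any packing needs at least ⌈675/120⌉ = 6 trucks.
An optimal packing achieves that bound: [108] [106] [102,16] [72,40] [59,54] [50,37,31] → 6 trucks.
Excess: 7 − 6 = 1.

1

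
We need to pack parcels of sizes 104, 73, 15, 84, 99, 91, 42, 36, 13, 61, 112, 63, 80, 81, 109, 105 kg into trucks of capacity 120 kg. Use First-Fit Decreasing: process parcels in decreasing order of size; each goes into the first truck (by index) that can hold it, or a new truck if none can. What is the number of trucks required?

Sorted descending: 112, 109, 105, 104, 99, 91, 84, 81, 80, 73, 63, 61, 42, 36, 15, 13.
112 kg → truck 1 (remaining 8 kg)
109 kg → truck 2 (remaining 11 kg)
105 kg → truck 3 (remaining 15 kg)
104 kg → truck 4 (remaining 16 kg)
99 kg → truck 5 (remaining 21 kg)
91 kg → truck 6 (remaining 29 kg)
84 kg → truck 7 (remaining 36 kg)
81 kg → truck 8 (remaining 39 kg)
80 kg → truck 9 (remaining 40 kg)
73 kg → truck 10 (remaining 47 kg)
63 kg → truck 11 (remaining 57 kg)
61 kg → truck 12 (remaining 59 kg)
42 kg → truck 10 (remaining 5 kg)
36 kg → truck 7 (remaining 0 kg)
15 kg → truck 3 (remaining 0 kg)
13 kg → truck 4 (remaining 3 kg)

12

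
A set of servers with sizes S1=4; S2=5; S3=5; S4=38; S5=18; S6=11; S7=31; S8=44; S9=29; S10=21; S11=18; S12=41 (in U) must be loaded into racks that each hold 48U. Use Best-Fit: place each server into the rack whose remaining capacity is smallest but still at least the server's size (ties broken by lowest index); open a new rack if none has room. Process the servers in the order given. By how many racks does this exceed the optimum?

Best-Fit: [4,5,5,18,11] [38] [31] [44] [29,18] [21] [41] → 7 racks.
Total size 265U; any packing needs at least ⌈265/48⌉ = 6 racks.
An optimal packing achieves that bound: [44,4] [41,5] [38,5] [31,11] [29,18] [21,18] → 6 racks.
Excess: 7 − 6 = 1.

1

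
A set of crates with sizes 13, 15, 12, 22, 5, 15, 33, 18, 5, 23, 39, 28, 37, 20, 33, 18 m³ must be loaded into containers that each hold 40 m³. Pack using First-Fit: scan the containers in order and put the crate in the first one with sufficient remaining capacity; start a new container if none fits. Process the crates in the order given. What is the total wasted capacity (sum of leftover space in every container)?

13 m³ → container 1 (remaining 27 m³)
15 m³ → container 1 (remaining 12 m³)
12 m³ → container 1 (remaining 0 m³)
22 m³ → container 2 (remaining 18 m³)
5 m³ → container 2 (remaining 13 m³)
15 m³ → container 3 (remaining 25 m³)
33 m³ → container 4 (remaining 7 m³)
18 m³ → container 3 (remaining 7 m³)
5 m³ → container 2 (remaining 8 m³)
23 m³ → container 5 (remaining 17 m³)
39 m³ → container 6 (remaining 1 m³)
28 m³ → container 7 (remaining 12 m³)
37 m³ → container 8 (remaining 3 m³)
20 m³ → container 9 (remaining 20 m³)
33 m³ → container 10 (remaining 7 m³)
18 m³ → container 9 (remaining 2 m³)
10 containers × 40 m³ = 400 m³; used 336 m³; unused 64 m³.

64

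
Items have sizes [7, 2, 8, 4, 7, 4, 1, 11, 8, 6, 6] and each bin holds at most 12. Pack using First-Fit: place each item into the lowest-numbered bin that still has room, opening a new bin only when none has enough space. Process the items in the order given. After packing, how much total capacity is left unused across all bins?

Put 7 in bin 1; 5 remain.
Put 2 in bin 1; 3 remain.
Put 8 in bin 2; 4 remain.
Put 4 in bin 2; 0 remain.
Put 7 in bin 3; 5 remain.
Put 4 in bin 3; 1 remain.
Put 1 in bin 1; 2 remain.
Put 11 in bin 4; 1 remain.
Put 8 in bin 5; 4 remain.
Put 6 in bin 6; 6 remain.
Put 6 in bin 6; 0 remain.
6 bins × 12 = 72; used 64; unused 8.

8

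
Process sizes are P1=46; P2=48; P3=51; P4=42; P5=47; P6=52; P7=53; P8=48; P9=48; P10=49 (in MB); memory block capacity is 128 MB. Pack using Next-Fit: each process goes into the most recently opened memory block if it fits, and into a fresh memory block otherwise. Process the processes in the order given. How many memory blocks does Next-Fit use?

5 memory blocks

P1 (46 MB) → memory block 1 (remaining 82 MB)
P2 (48 MB) → memory block 1 (remaining 34 MB)
P3 (51 MB) → memory block 2 (remaining 77 MB)
P4 (42 MB) → memory block 2 (remaining 35 MB)
P5 (47 MB) → memory block 3 (remaining 81 MB)
P6 (52 MB) → memory block 3 (remaining 29 MB)
P7 (53 MB) → memory block 4 (remaining 75 MB)
P8 (48 MB) → memory block 4 (remaining 27 MB)
P9 (48 MB) → memory block 5 (remaining 80 MB)
P10 (49 MB) → memory block 5 (remaining 31 MB)
Final memory blocks: [46,48] [51,42] [47,52] [53,48] [48,49].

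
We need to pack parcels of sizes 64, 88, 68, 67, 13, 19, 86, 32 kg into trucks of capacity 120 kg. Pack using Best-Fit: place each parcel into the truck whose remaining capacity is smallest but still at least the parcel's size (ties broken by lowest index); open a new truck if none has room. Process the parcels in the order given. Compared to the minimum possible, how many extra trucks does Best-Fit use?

Best-Fit: [64] [88,13,19] [68] [67] [86,32] → 5 trucks.
5 parcels exceed 60 kg (half the capacity), and no two of those can share a truck, so at least 5 trucks are needed.
So 5 is already optimal.

0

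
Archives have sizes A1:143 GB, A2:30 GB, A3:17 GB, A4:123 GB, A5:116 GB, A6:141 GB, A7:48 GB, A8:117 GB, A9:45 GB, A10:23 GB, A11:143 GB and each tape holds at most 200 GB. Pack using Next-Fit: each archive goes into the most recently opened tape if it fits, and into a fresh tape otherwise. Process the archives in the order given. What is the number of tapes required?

6

tape 1: place A1 (143 GB), 57 GB left
tape 1: place A2 (30 GB), 27 GB left
tape 1: place A3 (17 GB), 10 GB left
tape 2: place A4 (123 GB), 77 GB left
tape 3: place A5 (116 GB), 84 GB left
tape 4: place A6 (141 GB), 59 GB left
tape 4: place A7 (48 GB), 11 GB left
tape 5: place A8 (117 GB), 83 GB left
tape 5: place A9 (45 GB), 38 GB left
tape 5: place A10 (23 GB), 15 GB left
tape 6: place A11 (143 GB), 57 GB left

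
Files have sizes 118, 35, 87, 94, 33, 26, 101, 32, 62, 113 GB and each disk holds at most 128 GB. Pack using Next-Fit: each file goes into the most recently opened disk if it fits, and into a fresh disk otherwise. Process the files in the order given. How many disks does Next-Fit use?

6 disks

118 GB → disk 1 (remaining 10 GB)
35 GB → disk 2 (remaining 93 GB)
87 GB → disk 2 (remaining 6 GB)
94 GB → disk 3 (remaining 34 GB)
33 GB → disk 3 (remaining 1 GB)
26 GB → disk 4 (remaining 102 GB)
101 GB → disk 4 (remaining 1 GB)
32 GB → disk 5 (remaining 96 GB)
62 GB → disk 5 (remaining 34 GB)
113 GB → disk 6 (remaining 15 GB)
Final disks: [118] [35,87] [94,33] [26,101] [32,62] [113].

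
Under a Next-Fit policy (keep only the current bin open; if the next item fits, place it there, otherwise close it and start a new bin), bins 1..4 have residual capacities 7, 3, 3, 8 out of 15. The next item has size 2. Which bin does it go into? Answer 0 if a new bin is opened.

Next-Fit only looks at bin 4, which has 8 free.
2 fits there.

4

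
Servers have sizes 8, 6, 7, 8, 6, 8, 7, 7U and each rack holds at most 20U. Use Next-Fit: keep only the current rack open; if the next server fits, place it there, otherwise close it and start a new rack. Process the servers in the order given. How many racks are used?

Put 8U in rack 1; 12U remain.
Put 6U in rack 1; 6U remain.
Put 7U in rack 2; 13U remain.
Put 8U in rack 2; 5U remain.
Put 6U in rack 3; 14U remain.
Put 8U in rack 3; 6U remain.
Put 7U in rack 4; 13U remain.
Put 7U in rack 4; 6U remain.
Final racks: [8,6] [7,8] [6,8] [7,7].

4 racks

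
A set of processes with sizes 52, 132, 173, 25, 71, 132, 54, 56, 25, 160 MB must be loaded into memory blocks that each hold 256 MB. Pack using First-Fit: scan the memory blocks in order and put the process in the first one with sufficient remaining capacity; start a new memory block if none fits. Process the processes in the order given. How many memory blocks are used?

4 memory blocks

memory block 1: place 52 MB, 204 MB left
memory block 1: place 132 MB, 72 MB left
memory block 2: place 173 MB, 83 MB left
memory block 1: place 25 MB, 47 MB left
memory block 2: place 71 MB, 12 MB left
memory block 3: place 132 MB, 124 MB left
memory block 3: place 54 MB, 70 MB left
memory block 3: place 56 MB, 14 MB left
memory block 1: place 25 MB, 22 MB left
memory block 4: place 160 MB, 96 MB left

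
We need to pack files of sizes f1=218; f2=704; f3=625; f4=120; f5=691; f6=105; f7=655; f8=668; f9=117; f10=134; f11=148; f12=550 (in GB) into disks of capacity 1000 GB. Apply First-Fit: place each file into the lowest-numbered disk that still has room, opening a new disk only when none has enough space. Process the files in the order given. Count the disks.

f1 (218 GB) → disk 1 (remaining 782 GB)
f2 (704 GB) → disk 1 (remaining 78 GB)
f3 (625 GB) → disk 2 (remaining 375 GB)
f4 (120 GB) → disk 2 (remaining 255 GB)
f5 (691 GB) → disk 3 (remaining 309 GB)
f6 (105 GB) → disk 2 (remaining 150 GB)
f7 (655 GB) → disk 4 (remaining 345 GB)
f8 (668 GB) → disk 5 (remaining 332 GB)
f9 (117 GB) → disk 2 (remaining 33 GB)
f10 (134 GB) → disk 3 (remaining 175 GB)
f11 (148 GB) → disk 3 (remaining 27 GB)
f12 (550 GB) → disk 6 (remaining 450 GB)
Final disks: [218,704] [625,120,105,117] [691,134,148] [655] [668] [550].

6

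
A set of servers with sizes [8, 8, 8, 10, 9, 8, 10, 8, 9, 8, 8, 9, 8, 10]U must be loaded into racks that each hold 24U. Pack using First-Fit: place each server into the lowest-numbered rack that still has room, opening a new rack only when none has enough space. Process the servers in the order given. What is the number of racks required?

6

8U → rack 1 (remaining 16U)
8U → rack 1 (remaining 8U)
8U → rack 1 (remaining 0U)
10U → rack 2 (remaining 14U)
9U → rack 2 (remaining 5U)
8U → rack 3 (remaining 16U)
10U → rack 3 (remaining 6U)
8U → rack 4 (remaining 16U)
9U → rack 4 (remaining 7U)
8U → rack 5 (remaining 16U)
8U → rack 5 (remaining 8U)
9U → rack 6 (remaining 15U)
8U → rack 5 (remaining 0U)
10U → rack 6 (remaining 5U)
Final racks: [8,8,8] [10,9] [8,10] [8,9] [8,8,8] [9,10].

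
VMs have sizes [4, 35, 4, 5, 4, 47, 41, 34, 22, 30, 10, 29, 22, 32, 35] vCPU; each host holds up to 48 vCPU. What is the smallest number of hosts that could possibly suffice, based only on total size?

8 hosts

Total size = 4 + 35 + 4 + 5 + 4 + 47 + 41 + 34 + 22 + 30 + 10 + 29 + 22 + 32 + 35 = 354 vCPU.
⌈354 / 48⌉ = 8.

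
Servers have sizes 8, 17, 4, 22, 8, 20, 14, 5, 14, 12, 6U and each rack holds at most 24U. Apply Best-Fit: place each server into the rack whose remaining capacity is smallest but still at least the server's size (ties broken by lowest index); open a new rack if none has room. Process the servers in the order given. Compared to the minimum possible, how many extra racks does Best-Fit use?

Best-Fit: [8,8,5] [17,4] [22] [20] [14,6] [14] [12] → 7 racks.
Total size 130U; any packing needs at least ⌈130/24⌉ = 6 racks.
An optimal packing achieves that bound: [22] [20,4] [17,6] [14,8] [14,8] [12,5] → 6 racks.
Excess: 7 − 6 = 1.

1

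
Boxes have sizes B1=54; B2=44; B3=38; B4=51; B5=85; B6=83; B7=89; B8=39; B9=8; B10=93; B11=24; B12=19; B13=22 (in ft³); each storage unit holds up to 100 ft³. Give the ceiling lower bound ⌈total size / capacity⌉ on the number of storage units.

7 storage units

Total size = 54 + 44 + 38 + 51 + 85 + 83 + 89 + 39 + 8 + 93 + 24 + 19 + 22 = 649 ft³.
⌈649 / 100⌉ = 7.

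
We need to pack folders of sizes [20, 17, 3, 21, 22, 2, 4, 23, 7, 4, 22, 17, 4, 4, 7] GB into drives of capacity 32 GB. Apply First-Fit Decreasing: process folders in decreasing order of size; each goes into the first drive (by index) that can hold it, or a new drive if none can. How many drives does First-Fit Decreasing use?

Sorted descending: 23, 22, 22, 21, 20, 17, 17, 7, 7, 4, 4, 4, 4, 3, 2.
23 GB → drive 1 (remaining 9 GB)
22 GB → drive 2 (remaining 10 GB)
22 GB → drive 3 (remaining 10 GB)
21 GB → drive 4 (remaining 11 GB)
20 GB → drive 5 (remaining 12 GB)
17 GB → drive 6 (remaining 15 GB)
17 GB → drive 7 (remaining 15 GB)
7 GB → drive 1 (remaining 2 GB)
7 GB → drive 2 (remaining 3 GB)
4 GB → drive 3 (remaining 6 GB)
4 GB → drive 3 (remaining 2 GB)
4 GB → drive 4 (remaining 7 GB)
4 GB → drive 4 (remaining 3 GB)
3 GB → drive 2 (remaining 0 GB)
2 GB → drive 1 (remaining 0 GB)
Final drives: [23,7,2] [22,7,3] [22,4,4] [21,4,4] [20] [17] [17].

7 drives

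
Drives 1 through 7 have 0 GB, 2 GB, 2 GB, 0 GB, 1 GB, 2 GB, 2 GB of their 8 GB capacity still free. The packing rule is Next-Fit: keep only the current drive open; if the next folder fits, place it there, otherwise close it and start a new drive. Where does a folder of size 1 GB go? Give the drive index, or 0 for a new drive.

7

Next-Fit only looks at drive 7, which has 2 GB free.
1 GB fits there.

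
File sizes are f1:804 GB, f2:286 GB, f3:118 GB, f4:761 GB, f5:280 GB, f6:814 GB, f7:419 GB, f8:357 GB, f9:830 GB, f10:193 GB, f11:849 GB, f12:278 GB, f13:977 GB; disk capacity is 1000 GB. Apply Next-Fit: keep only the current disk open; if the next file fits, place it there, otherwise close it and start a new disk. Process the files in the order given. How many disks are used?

disk 1: place f1 (804 GB), 196 GB left
disk 2: place f2 (286 GB), 714 GB left
disk 2: place f3 (118 GB), 596 GB left
disk 3: place f4 (761 GB), 239 GB left
disk 4: place f5 (280 GB), 720 GB left
disk 5: place f6 (814 GB), 186 GB left
disk 6: place f7 (419 GB), 581 GB left
disk 6: place f8 (357 GB), 224 GB left
disk 7: place f9 (830 GB), 170 GB left
disk 8: place f10 (193 GB), 807 GB left
disk 9: place f11 (849 GB), 151 GB left
disk 10: place f12 (278 GB), 722 GB left
disk 11: place f13 (977 GB), 23 GB left

11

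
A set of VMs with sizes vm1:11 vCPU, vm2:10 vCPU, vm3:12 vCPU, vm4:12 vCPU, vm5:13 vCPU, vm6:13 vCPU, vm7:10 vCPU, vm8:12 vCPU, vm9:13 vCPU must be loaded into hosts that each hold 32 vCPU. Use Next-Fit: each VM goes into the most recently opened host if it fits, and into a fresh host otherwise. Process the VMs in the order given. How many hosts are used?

5

vm1 (11 vCPU) → host 1 (remaining 21 vCPU)
vm2 (10 vCPU) → host 1 (remaining 11 vCPU)
vm3 (12 vCPU) → host 2 (remaining 20 vCPU)
vm4 (12 vCPU) → host 2 (remaining 8 vCPU)
vm5 (13 vCPU) → host 3 (remaining 19 vCPU)
vm6 (13 vCPU) → host 3 (remaining 6 vCPU)
vm7 (10 vCPU) → host 4 (remaining 22 vCPU)
vm8 (12 vCPU) → host 4 (remaining 10 vCPU)
vm9 (13 vCPU) → host 5 (remaining 19 vCPU)
Final hosts: [11,10] [12,12] [13,13] [10,12] [13].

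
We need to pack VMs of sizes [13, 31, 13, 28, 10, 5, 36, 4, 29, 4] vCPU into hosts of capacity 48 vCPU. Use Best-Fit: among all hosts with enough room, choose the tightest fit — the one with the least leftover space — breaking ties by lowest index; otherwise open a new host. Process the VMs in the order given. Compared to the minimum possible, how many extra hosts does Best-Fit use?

Best-Fit: [13,31,4] [13,28,5] [10,36] [29,4] → 4 hosts.
Total size 173 vCPU; any packing needs at least ⌈173/48⌉ = 4 hosts.
So 4 is already optimal.

0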